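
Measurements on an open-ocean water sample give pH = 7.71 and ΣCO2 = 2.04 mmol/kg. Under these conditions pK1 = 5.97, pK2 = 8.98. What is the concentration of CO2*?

α₀ = 1 / (1 + K1/[H⁺] + K1K2/[H⁺]²) = 1 / (1 + 10^+1.74 + 10^+0.47)
   = 1 / (1 + 54.954 + 2.9512) = 1/58.905 = 0.01698
[CO2*] = α₀ × DIC = 0.01698 × 2.04 = 0.0346 mmol/kg

[CO2*] = 0.0346 mmol/kg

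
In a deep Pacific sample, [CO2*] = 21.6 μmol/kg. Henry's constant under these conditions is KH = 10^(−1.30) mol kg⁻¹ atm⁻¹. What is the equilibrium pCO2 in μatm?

KH = 10^(−1.30) = 5.012×10^-2 mol kg⁻¹ atm⁻¹
pCO2 = [CO2*]/KH = 21.6×10^-6 / 5.012×10^-2 = 4.31×10^-4 atm = 431 μatm

pCO2 = 431 μatm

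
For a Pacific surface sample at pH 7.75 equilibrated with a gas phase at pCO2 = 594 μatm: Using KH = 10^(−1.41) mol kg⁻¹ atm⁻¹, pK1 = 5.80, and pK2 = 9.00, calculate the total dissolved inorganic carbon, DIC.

[CO2*] = KH · pCO2 = 10^(−1.41) × 594×10^-6 = 2.311×10^-5 mol/kg
α₀ = 1/(1 + K1/[H⁺] + K1K2/[H⁺]²) = 1/(1 + 10^+1.95 + 10^+0.70) = 0.01051
DIC = [CO2*]/α₀ = 2.311×10^-5 / 0.01051 = 2.20 mmol/kg

DIC = 2.20 mmol/kg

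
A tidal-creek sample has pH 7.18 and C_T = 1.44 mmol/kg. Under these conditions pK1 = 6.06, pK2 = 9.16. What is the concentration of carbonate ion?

α₂ = 1 / (1 + [H⁺]/K2 + [H⁺]²/(K1K2)) = 1 / (1 + 10^+1.98 + 10^+0.86)
   = 1 / (1 + 95.499 + 7.2444) = 1/103.74 = 0.009639
[CO3²⁻] = α₂ × DIC = 0.009639 × 1.44 = 0.0139 mmol/kg = 13.9 μmol/kg

[CO3²⁻] = 13.9 μmol/kg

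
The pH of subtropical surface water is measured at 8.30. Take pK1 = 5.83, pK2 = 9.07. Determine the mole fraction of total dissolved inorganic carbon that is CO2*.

α₀ = 1 / (1 + K1/[H⁺] + K1K2/[H⁺]²) = 1 / (1 + 10^+2.47 + 10^+1.70)
   = 1 / (1 + 295.12 + 50.119) = 1/346.24 = 0.002888

α₀ = 0.00289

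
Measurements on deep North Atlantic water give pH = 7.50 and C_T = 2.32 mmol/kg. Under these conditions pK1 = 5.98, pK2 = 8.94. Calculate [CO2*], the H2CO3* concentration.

α₀ = 1 / (1 + K1/[H⁺] + K1K2/[H⁺]²) = 1 / (1 + 10^+1.52 + 10^+0.08)
   = 1 / (1 + 33.113 + 1.2023) = 1/35.315 = 0.02832
[CO2*] = α₀ × DIC = 0.02832 × 2.32 = 0.0657 mmol/kg

[CO2*] = 0.0657 mmol/kg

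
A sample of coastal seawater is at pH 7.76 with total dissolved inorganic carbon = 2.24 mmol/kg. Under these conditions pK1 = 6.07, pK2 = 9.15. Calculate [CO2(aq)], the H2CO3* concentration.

[CO2*] = 0.0431 mmol/kg

α₀ = 1 / (1 + K1/[H⁺] + K1K2/[H⁺]²) = 1 / (1 + 10^+1.69 + 10^+0.30)
   = 1 / (1 + 48.978 + 1.9953) = 1/51.973 = 0.01924
[CO2*] = α₀ × DIC = 0.01924 × 2.24 = 0.0431 mmol/kg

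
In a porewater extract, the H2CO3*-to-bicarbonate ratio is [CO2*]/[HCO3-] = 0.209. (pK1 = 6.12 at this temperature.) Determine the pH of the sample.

pH = 6.80

From K1 = [H⁺][HCO3-]/[CO2*]:  pH = pK1 − log₁₀([CO2*]/[HCO3-])
log₁₀(0.209) = -0.680
pH = 6.12 − (-0.680) = 6.80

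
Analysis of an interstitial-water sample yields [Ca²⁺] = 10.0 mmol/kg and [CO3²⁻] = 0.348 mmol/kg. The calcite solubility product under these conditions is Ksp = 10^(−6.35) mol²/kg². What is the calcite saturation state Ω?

Ω = 7.79

Ksp = 10^(−6.35) = 4.467×10^-7
Ω = [Ca²⁺][CO3²⁻]/Ksp = (10.0×10^-3)(0.348×10^-3) / 4.467×10^-7 = 7.79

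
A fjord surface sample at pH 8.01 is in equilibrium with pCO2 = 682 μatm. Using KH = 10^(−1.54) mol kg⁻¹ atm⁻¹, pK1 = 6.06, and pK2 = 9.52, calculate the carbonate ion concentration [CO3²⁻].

[CO3²⁻] = 0.0542 mmol/kg

[CO2*] = KH · pCO2 = 10^(−1.54) × 682×10^-6 = 1.967×10^-5 mol/kg
α₀ = 1/(1 + K1/[H⁺] + K1K2/[H⁺]²) = 1/(1 + 10^+1.95 + 10^+0.44) = 0.01077
DIC = [CO2*]/α₀ = 1.967×10^-5 / 0.01077 = 1.827 mmol/kg
[CO3²⁻] = α₂·DIC; α₂ = 0.02965, so [CO3²⁻] = 0.02965 × 1.827 = 0.0542 mmol/kg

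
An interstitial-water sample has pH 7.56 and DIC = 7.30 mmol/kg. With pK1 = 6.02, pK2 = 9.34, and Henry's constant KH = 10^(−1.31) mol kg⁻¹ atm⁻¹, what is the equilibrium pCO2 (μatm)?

pCO2 = 4110 μatm

α₀ = 1 / (1 + K1/[H⁺] + K1K2/[H⁺]²) = 1 / (1 + 10^+1.54 + 10^-0.24)
   = 1 / (1 + 34.674 + 0.57544) = 1/36.249 = 0.02759
[CO2*] = α₀ × DIC = 0.02759 × 7.30 = 0.2014 mmol/kg
pCO2 = [CO2*]/KH = 2.014×10^-4 / 4.898×10^-2 = 4110 μatm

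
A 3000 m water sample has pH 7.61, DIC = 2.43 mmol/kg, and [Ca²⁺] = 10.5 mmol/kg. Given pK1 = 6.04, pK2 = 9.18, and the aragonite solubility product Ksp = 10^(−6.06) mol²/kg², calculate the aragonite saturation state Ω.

Ω = 0.748

α₂ = 1 / (1 + [H⁺]/K2 + [H⁺]²/(K1K2)) = 1 / (1 + 10^+1.57 + 10^-0.00)
   = 1 / (1 + 37.154 + 1.0000) = 1/39.154 = 0.02554
[CO3²⁻] = α₂ × DIC = 0.02554 × 2.43 = 0.06206 mmol/kg
Ksp = 10^(−6.06) = 8.710×10^-7
Ω = [Ca²⁺][CO3²⁻]/Ksp = (10.5×10^-3)(6.206×10^-5) / 8.710×10^-7 = 0.748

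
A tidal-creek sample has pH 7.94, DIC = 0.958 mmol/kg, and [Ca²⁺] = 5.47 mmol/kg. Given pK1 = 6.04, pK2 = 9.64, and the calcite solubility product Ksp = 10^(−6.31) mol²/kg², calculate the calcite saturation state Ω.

α₂ = 1 / (1 + [H⁺]/K2 + [H⁺]²/(K1K2)) = 1 / (1 + 10^+1.70 + 10^-0.20)
   = 1 / (1 + 50.119 + 0.63096) = 1/51.750 = 0.01932
[CO3²⁻] = α₂ × DIC = 0.01932 × 0.958 = 0.01851 mmol/kg = 18.51 μmol/kg
Ksp = 10^(−6.31) = 4.898×10^-7
Ω = [Ca²⁺][CO3²⁻]/Ksp = (5.47×10^-3)(1.851×10^-5) / 4.898×10^-7 = 0.207

Ω = 0.207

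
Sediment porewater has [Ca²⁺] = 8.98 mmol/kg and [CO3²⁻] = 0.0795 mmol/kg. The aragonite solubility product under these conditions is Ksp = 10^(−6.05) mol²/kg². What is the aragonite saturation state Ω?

Ksp = 10^(−6.05) = 8.913×10^-7
Ω = [Ca²⁺][CO3²⁻]/Ksp = (8.98×10^-3)(0.0795×10^-3) / 8.913×10^-7 = 0.801

Ω = 0.801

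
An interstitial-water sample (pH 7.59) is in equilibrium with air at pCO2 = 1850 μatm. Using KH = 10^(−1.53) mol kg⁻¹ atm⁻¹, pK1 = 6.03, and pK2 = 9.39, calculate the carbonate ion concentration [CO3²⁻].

[CO2*] = KH · pCO2 = 10^(−1.53) × 1850×10^-6 = 5.460×10^-5 mol/kg
α₀ = 1/(1 + K1/[H⁺] + K1K2/[H⁺]²) = 1/(1 + 10^+1.56 + 10^-0.24) = 0.02640
DIC = [CO2*]/α₀ = 5.460×10^-5 / 0.02640 = 2.068 mmol/kg
[CO3²⁻] = α₂·DIC; α₂ = 0.01519, so [CO3²⁻] = 0.01519 × 2.068 = 0.0314 mmol/kg

[CO3²⁻] = 0.0314 mmol/kg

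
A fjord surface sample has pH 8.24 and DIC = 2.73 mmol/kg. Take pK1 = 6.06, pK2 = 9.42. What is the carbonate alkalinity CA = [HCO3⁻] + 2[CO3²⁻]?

CA = 2.88 mmol/kg

CA = [HCO3⁻] + 2[CO3²⁻] = (α₁ + 2α₂)·DIC
At pH 8.24: [H⁺]/K1 = 10^-2.18 = 0.0066069, K2/[H⁺] = 10^-1.18 = 0.066069
α₁ = 1/(1 + 0.0066069 + 0.066069) = 1/1.0727 = 0.9322; α₂ = α₁·K2/[H⁺] = 0.06159
α₁ + 2α₂ = 1.0554
CA = 1.0554 × 2.73 = 2.88 mmol/kg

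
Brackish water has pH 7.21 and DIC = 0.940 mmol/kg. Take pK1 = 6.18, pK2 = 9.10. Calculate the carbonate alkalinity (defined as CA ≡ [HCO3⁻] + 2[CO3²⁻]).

CA = [HCO3⁻] + 2[CO3²⁻] = (α₁ + 2α₂)·DIC
At pH 7.21: [H⁺]/K1 = 10^-1.03 = 0.093325, K2/[H⁺] = 10^-1.89 = 0.012882
α₁ = 1/(1 + 0.093325 + 0.012882) = 1/1.1062 = 0.9040; α₂ = α₁·K2/[H⁺] = 0.01165
α₁ + 2α₂ = 0.9273
CA = 0.9273 × 0.940 = 0.872 mmol/kg

CA = 0.872 mmol/kg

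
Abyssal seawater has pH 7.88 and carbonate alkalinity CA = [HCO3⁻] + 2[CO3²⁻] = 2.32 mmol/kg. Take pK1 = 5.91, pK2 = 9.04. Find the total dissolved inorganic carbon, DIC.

CA = [HCO3⁻] + 2[CO3²⁻] = (α₁ + 2α₂)·DIC
At pH 7.88: [H⁺]/K1 = 10^-1.97 = 0.010715, K2/[H⁺] = 10^-1.16 = 0.069183
α₁ = 1/(1 + 0.010715 + 0.069183) = 1/1.0799 = 0.9260; α₂ = α₁·K2/[H⁺] = 0.06406
α₁ + 2α₂ = 1.0541
DIC = CA / (α₁ + 2α₂) = 2.32 / 1.0541 = 2.20 mmol/kg

DIC = 2.20 mmol/kg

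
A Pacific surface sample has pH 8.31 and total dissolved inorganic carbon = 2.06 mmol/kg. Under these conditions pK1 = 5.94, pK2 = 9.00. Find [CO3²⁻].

α₂ = 1 / (1 + [H⁺]/K2 + [H⁺]²/(K1K2)) = 1 / (1 + 10^+0.69 + 10^-1.68)
   = 1 / (1 + 4.8978 + 0.020893) = 1/5.9187 = 0.1690
[CO3²⁻] = α₂ × DIC = 0.1690 × 2.06 = 0.348 mmol/kg

[CO3²⁻] = 0.348 mmol/kg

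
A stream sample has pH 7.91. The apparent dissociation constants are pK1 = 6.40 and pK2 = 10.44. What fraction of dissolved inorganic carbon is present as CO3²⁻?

α₂ = 0.00285

α₂ = 1 / (1 + [H⁺]/K2 + [H⁺]²/(K1K2)) = 1 / (1 + 10^+2.53 + 10^+1.02)
   = 1 / (1 + 338.84 + 10.471) = 1/350.32 = 0.002855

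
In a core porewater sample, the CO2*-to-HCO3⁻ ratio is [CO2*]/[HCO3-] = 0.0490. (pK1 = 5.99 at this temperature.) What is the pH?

From K1 = [H⁺][HCO3-]/[CO2*]:  pH = pK1 − log₁₀([CO2*]/[HCO3-])
log₁₀(0.0490) = -1.310
pH = 5.99 − (-1.310) = 7.30

pH = 7.30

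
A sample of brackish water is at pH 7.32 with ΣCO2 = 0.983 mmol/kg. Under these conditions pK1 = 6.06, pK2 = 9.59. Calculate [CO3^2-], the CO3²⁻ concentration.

α₂ = 1 / (1 + [H⁺]/K2 + [H⁺]²/(K1K2)) = 1 / (1 + 10^+2.27 + 10^+1.01)
   = 1 / (1 + 186.21 + 10.233) = 1/197.44 = 0.005065
[CO3²⁻] = α₂ × DIC = 0.005065 × 0.983 = 0.00498 mmol/kg = 4.98 μmol/kg

[CO3²⁻] = 4.98 μmol/kg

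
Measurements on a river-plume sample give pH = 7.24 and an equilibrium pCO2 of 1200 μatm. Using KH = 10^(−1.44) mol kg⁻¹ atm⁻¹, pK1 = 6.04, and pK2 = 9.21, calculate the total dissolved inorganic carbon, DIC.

[CO2*] = KH · pCO2 = 10^(−1.44) × 1200×10^-6 = 4.357×10^-5 mol/kg
α₀ = 1/(1 + K1/[H⁺] + K1K2/[H⁺]²) = 1/(1 + 10^+1.20 + 10^-0.77) = 0.05876
DIC = [CO2*]/α₀ = 4.357×10^-5 / 0.05876 = 0.741 mmol/kg

DIC = 0.741 mmol/kg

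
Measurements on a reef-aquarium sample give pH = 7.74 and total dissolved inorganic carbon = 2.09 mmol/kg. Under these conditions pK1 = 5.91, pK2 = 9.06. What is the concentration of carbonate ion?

α₂ = 1 / (1 + [H⁺]/K2 + [H⁺]²/(K1K2)) = 1 / (1 + 10^+1.32 + 10^-0.51)
   = 1 / (1 + 20.893 + 0.30903) = 1/22.202 = 0.04504
[CO3²⁻] = α₂ × DIC = 0.04504 × 2.09 = 0.0941 mmol/kg

[CO3²⁻] = 0.0941 mmol/kg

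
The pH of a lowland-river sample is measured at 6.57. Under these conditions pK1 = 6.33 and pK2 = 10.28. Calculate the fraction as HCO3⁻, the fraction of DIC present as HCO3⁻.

α₁ = 1 / (1 + [H⁺]/K1 + K2/[H⁺]) = 1 / (1 + 10^-0.24 + 10^-3.71)
   = 1 / (1 + 0.57544 + 0.00019498) = 1/1.5756 = 0.6347

α₁ = 0.635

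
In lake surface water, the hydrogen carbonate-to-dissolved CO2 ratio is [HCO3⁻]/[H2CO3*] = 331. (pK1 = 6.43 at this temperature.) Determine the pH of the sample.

pH = 8.95

From K1 = [H⁺][HCO3⁻]/[H2CO3*]:  pH = pK1 + log₁₀([HCO3⁻]/[H2CO3*])
log₁₀(331) = +2.520
pH = 6.43 + (+2.520) = 8.95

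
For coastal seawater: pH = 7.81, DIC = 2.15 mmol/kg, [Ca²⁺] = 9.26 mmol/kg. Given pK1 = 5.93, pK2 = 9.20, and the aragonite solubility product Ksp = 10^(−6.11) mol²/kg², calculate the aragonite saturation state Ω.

Ω = 0.991

α₂ = 1 / (1 + [H⁺]/K2 + [H⁺]²/(K1K2)) = 1 / (1 + 10^+1.39 + 10^-0.49)
   = 1 / (1 + 24.547 + 0.32359) = 1/25.871 = 0.03865
[CO3²⁻] = α₂ × DIC = 0.03865 × 2.15 = 0.08311 mmol/kg
Ksp = 10^(−6.11) = 7.762×10^-7
Ω = [Ca²⁺][CO3²⁻]/Ksp = (9.26×10^-3)(8.311×10^-5) / 7.762×10^-7 = 0.991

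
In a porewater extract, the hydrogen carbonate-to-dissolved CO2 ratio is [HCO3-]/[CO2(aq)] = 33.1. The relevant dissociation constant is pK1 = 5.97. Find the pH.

pH = 7.49

From K1 = [H⁺][HCO3-]/[CO2(aq)]:  pH = pK1 + log₁₀([HCO3-]/[CO2(aq)])
log₁₀(33.1) = +1.520
pH = 5.97 + (+1.520) = 7.49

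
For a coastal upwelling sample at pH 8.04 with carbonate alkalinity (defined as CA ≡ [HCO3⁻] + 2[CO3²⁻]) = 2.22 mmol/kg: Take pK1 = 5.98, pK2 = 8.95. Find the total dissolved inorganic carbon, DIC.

DIC = 2.02 mmol/kg

CA = [HCO3⁻] + 2[CO3²⁻] = (α₁ + 2α₂)·DIC
At pH 8.04: [H⁺]/K1 = 10^-2.06 = 0.0087096, K2/[H⁺] = 10^-0.91 = 0.12303
α₁ = 1/(1 + 0.0087096 + 0.12303) = 1/1.1317 = 0.8836; α₂ = α₁·K2/[H⁺] = 0.1087
α₁ + 2α₂ = 1.1010
DIC = CA / (α₁ + 2α₂) = 2.22 / 1.1010 = 2.02 mmol/kg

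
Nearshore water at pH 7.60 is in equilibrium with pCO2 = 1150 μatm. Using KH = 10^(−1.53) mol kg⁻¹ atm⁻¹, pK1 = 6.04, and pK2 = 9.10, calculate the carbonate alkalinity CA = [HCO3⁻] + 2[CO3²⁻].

CA = 1.31 mmol/kg

[CO2*] = KH · pCO2 = 10^(−1.53) × 1150×10^-6 = 3.394×10^-5 mol/kg
α₀ = 1/(1 + K1/[H⁺] + K1K2/[H⁺]²) = 1/(1 + 10^+1.56 + 10^+0.06) = 0.02600
DIC = [CO2*]/α₀ = 3.394×10^-5 / 0.02600 = 1.305 mmol/kg
CA = (α₁ + 2α₂)·DIC = (0.9441 + 2×0.02986) × 1.305 = 1.31 mmol/kg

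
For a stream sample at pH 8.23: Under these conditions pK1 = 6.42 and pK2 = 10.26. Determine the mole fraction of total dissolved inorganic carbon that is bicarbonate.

α₁ = 1 / (1 + [H⁺]/K1 + K2/[H⁺]) = 1 / (1 + 10^-1.81 + 10^-2.03)
   = 1 / (1 + 0.015488 + 0.0093325) = 1/1.0248 = 0.9758

α₁ = 0.976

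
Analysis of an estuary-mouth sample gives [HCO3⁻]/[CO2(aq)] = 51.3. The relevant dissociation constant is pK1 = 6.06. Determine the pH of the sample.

pH = 7.77

From K1 = [H⁺][HCO3⁻]/[CO2(aq)]:  pH = pK1 + log₁₀([HCO3⁻]/[CO2(aq)])
log₁₀(51.3) = +1.710
pH = 6.06 + (+1.710) = 7.77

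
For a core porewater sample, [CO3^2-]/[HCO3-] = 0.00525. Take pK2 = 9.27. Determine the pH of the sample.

From K2 = [H⁺][CO3^2-]/[HCO3-]:  pH = pK2 + log₁₀([CO3^2-]/[HCO3-])
log₁₀(0.00525) = -2.280
pH = 9.27 + (-2.280) = 6.99

pH = 6.99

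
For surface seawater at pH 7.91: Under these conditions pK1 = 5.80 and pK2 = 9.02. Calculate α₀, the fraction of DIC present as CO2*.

α₀ = 1 / (1 + K1/[H⁺] + K1K2/[H⁺]²) = 1 / (1 + 10^+2.11 + 10^+1.00)
   = 1 / (1 + 128.82 + 10.000) = 1/139.82 = 0.007152

α₀ = 0.00715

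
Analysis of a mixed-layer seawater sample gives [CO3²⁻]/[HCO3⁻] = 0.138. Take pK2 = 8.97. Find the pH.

From K2 = [H⁺][CO3²⁻]/[HCO3⁻]:  pH = pK2 + log₁₀([CO3²⁻]/[HCO3⁻])
log₁₀(0.138) = -0.860
pH = 8.97 + (-0.860) = 8.11

pH = 8.11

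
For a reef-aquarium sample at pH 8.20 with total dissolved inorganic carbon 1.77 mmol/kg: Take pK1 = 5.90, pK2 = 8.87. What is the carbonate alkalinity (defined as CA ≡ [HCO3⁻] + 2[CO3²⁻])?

CA = [HCO3⁻] + 2[CO3²⁻] = (α₁ + 2α₂)·DIC
At pH 8.20: [H⁺]/K1 = 10^-2.30 = 0.0050119, K2/[H⁺] = 10^-0.67 = 0.21380
α₁ = 1/(1 + 0.0050119 + 0.21380) = 1/1.2188 = 0.8205; α₂ = α₁·K2/[H⁺] = 0.1754
α₁ + 2α₂ = 1.1713
CA = 1.1713 × 1.77 = 2.07 mmol/kg

CA = 2.07 mmol/kg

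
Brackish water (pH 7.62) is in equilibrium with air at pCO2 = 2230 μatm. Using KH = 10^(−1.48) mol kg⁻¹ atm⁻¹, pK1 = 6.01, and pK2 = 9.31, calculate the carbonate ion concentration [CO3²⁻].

[CO2*] = KH · pCO2 = 10^(−1.48) × 2230×10^-6 = 7.384×10^-5 mol/kg
α₀ = 1/(1 + K1/[H⁺] + K1K2/[H⁺]²) = 1/(1 + 10^+1.61 + 10^-0.08) = 0.02349
DIC = [CO2*]/α₀ = 7.384×10^-5 / 0.02349 = 3.143 mmol/kg
[CO3²⁻] = α₂·DIC; α₂ = 0.01954, so [CO3²⁻] = 0.01954 × 3.143 = 0.0614 mmol/kg

[CO3²⁻] = 0.0614 mmol/kg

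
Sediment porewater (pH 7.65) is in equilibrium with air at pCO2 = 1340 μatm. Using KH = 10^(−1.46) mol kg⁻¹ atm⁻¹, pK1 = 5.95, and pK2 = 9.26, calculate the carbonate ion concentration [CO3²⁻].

[CO3²⁻] = 0.0572 mmol/kg

[CO2*] = KH · pCO2 = 10^(−1.46) × 1340×10^-6 = 4.646×10^-5 mol/kg
α₀ = 1/(1 + K1/[H⁺] + K1K2/[H⁺]²) = 1/(1 + 10^+1.70 + 10^+0.09) = 0.01910
DIC = [CO2*]/α₀ = 4.646×10^-5 / 0.01910 = 2.432 mmol/kg
[CO3²⁻] = α₂·DIC; α₂ = 0.02350, so [CO3²⁻] = 0.02350 × 2.432 = 0.0572 mmol/kg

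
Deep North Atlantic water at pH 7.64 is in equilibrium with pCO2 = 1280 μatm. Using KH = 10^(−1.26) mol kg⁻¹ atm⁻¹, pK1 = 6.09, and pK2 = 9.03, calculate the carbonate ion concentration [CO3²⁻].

[CO3²⁻] = 0.102 mmol/kg

[CO2*] = KH · pCO2 = 10^(−1.26) × 1280×10^-6 = 7.034×10^-5 mol/kg
α₀ = 1/(1 + K1/[H⁺] + K1K2/[H⁺]²) = 1/(1 + 10^+1.55 + 10^+0.16) = 0.02637
DIC = [CO2*]/α₀ = 7.034×10^-5 / 0.02637 = 2.668 mmol/kg
[CO3²⁻] = α₂·DIC; α₂ = 0.03811, so [CO3²⁻] = 0.03811 × 2.668 = 0.102 mmol/kg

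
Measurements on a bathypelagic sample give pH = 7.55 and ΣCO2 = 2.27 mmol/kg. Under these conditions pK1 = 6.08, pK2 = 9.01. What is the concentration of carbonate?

[CO3²⁻] = 0.0737 mmol/kg

α₂ = 1 / (1 + [H⁺]/K2 + [H⁺]²/(K1K2)) = 1 / (1 + 10^+1.46 + 10^-0.01)
   = 1 / (1 + 28.840 + 0.97724) = 1/30.818 = 0.03245
[CO3²⁻] = α₂ × DIC = 0.03245 × 2.27 = 0.0737 mmol/kg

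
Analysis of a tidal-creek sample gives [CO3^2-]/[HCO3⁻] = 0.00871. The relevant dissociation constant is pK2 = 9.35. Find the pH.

pH = 7.29

From K2 = [H⁺][CO3^2-]/[HCO3⁻]:  pH = pK2 + log₁₀([CO3^2-]/[HCO3⁻])
log₁₀(0.00871) = -2.060
pH = 9.35 + (-2.060) = 7.29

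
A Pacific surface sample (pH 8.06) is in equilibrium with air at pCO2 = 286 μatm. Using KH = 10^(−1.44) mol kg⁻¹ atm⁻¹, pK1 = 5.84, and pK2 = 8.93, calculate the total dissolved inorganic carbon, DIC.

[CO2*] = KH · pCO2 = 10^(−1.44) × 286×10^-6 = 1.038×10^-5 mol/kg
α₀ = 1/(1 + K1/[H⁺] + K1K2/[H⁺]²) = 1/(1 + 10^+2.22 + 10^+1.35) = 0.005281
DIC = [CO2*]/α₀ = 1.038×10^-5 / 0.005281 = 1.97 mmol/kg

DIC = 1.97 mmol/kg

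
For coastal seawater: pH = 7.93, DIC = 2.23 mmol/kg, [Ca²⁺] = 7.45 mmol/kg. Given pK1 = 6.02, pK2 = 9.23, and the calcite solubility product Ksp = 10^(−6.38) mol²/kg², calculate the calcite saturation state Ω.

Ω = 1.88

α₂ = 1 / (1 + [H⁺]/K2 + [H⁺]²/(K1K2)) = 1 / (1 + 10^+1.30 + 10^-0.61)
   = 1 / (1 + 19.953 + 0.24547) = 1/21.198 = 0.04717
[CO3²⁻] = α₂ × DIC = 0.04717 × 2.23 = 0.1052 mmol/kg
Ksp = 10^(−6.38) = 4.169×10^-7
Ω = [Ca²⁺][CO3²⁻]/Ksp = (7.45×10^-3)(1.052×10^-4) / 4.169×10^-7 = 1.88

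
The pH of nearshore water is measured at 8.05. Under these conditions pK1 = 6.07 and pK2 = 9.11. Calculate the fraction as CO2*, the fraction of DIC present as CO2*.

α₀ = 0.00954

α₀ = 1 / (1 + K1/[H⁺] + K1K2/[H⁺]²) = 1 / (1 + 10^+1.98 + 10^+0.92)
   = 1 / (1 + 95.499 + 8.3176) = 1/104.82 = 0.009540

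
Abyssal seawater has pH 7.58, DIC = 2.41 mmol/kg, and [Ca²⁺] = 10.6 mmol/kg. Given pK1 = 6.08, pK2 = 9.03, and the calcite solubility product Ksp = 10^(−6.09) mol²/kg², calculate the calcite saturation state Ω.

Ω = 1.04

α₂ = 1 / (1 + [H⁺]/K2 + [H⁺]²/(K1K2)) = 1 / (1 + 10^+1.45 + 10^-0.05)
   = 1 / (1 + 28.184 + 0.89125) = 1/30.075 = 0.03325
[CO3²⁻] = α₂ × DIC = 0.03325 × 2.41 = 0.08013 mmol/kg
Ksp = 10^(−6.09) = 8.128×10^-7
Ω = [Ca²⁺][CO3²⁻]/Ksp = (10.6×10^-3)(8.013×10^-5) / 8.128×10^-7 = 1.04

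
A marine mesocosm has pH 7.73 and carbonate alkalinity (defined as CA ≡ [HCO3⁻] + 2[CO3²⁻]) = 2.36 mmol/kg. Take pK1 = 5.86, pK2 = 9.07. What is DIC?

DIC = 2.29 mmol/kg

CA = [HCO3⁻] + 2[CO3²⁻] = (α₁ + 2α₂)·DIC
At pH 7.73: [H⁺]/K1 = 10^-1.87 = 0.013490, K2/[H⁺] = 10^-1.34 = 0.045709
α₁ = 1/(1 + 0.013490 + 0.045709) = 1/1.0592 = 0.9441; α₂ = α₁·K2/[H⁺] = 0.04315
α₁ + 2α₂ = 1.0304
DIC = CA / (α₁ + 2α₂) = 2.36 / 1.0304 = 2.29 mmol/kg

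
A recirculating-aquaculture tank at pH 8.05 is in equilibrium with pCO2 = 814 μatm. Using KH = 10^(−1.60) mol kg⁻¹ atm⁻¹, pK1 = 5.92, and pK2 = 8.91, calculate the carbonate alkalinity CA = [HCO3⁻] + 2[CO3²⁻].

CA = 3.52 mmol/kg

[CO2*] = KH · pCO2 = 10^(−1.60) × 814×10^-6 = 2.045×10^-5 mol/kg
α₀ = 1/(1 + K1/[H⁺] + K1K2/[H⁺]²) = 1/(1 + 10^+2.13 + 10^+1.27) = 0.006472
DIC = [CO2*]/α₀ = 2.045×10^-5 / 0.006472 = 3.159 mmol/kg
CA = (α₁ + 2α₂)·DIC = (0.8730 + 2×0.1205) × 3.159 = 3.52 mmol/kg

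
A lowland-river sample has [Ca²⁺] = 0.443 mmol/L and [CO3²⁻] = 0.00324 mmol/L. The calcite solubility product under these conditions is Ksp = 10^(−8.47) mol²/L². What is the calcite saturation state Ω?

Ω = 0.424

Ksp = 10^(−8.47) = 3.388×10^-9
Ω = [Ca²⁺][CO3²⁻]/Ksp = (0.443×10^-3)(0.00324×10^-3) / 3.388×10^-9 = 0.424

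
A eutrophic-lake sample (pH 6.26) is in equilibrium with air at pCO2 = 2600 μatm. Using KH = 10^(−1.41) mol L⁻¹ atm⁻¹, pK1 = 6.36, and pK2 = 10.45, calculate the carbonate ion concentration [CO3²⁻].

[CO2*] = KH · pCO2 = 10^(−1.41) × 2600×10^-6 = 1.012×10^-4 mol/L
α₀ = 1/(1 + K1/[H⁺] + K1K2/[H⁺]²) = 1/(1 + 10^-0.10 + 10^-4.29) = 0.5573
DIC = [CO2*]/α₀ = 1.012×10^-4 / 0.5573 = 0.1815 mmol/L
[CO3²⁻] = α₂·DIC; α₂ = 2.858×10^-5, so [CO3²⁻] = 2.858×10^-5 × 0.1815 = 5.19×10^-6 mmol/L = 0.00519 μmol/L

[CO3²⁻] = 0.00519 μmol/L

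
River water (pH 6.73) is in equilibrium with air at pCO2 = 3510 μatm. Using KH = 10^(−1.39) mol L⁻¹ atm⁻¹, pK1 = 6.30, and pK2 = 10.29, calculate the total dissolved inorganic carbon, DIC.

[CO2*] = KH · pCO2 = 10^(−1.39) × 3510×10^-6 = 1.430×10^-4 mol/L
α₀ = 1/(1 + K1/[H⁺] + K1K2/[H⁺]²) = 1/(1 + 10^+0.43 + 10^-3.13) = 0.2708
DIC = [CO2*]/α₀ = 1.430×10^-4 / 0.2708 = 0.528 mmol/L

DIC = 0.528 mmol/L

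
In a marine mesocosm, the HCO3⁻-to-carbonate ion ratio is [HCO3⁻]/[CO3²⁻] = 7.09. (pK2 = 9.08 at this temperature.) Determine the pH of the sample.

pH = 8.23

From K2 = [H⁺][CO3²⁻]/[HCO3⁻]:  pH = pK2 − log₁₀([HCO3⁻]/[CO3²⁻])
log₁₀(7.09) = +0.851
pH = 9.08 − (+0.851) = 8.23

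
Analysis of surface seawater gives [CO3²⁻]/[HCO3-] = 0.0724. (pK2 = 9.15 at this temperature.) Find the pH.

From K2 = [H⁺][CO3²⁻]/[HCO3-]:  pH = pK2 + log₁₀([CO3²⁻]/[HCO3-])
log₁₀(0.0724) = -1.140
pH = 9.15 + (-1.140) = 8.01

pH = 8.01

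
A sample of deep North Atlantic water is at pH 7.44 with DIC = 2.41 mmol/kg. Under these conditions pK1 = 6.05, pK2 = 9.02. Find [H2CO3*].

[CO2*] = 0.0920 mmol/kg

α₀ = 1 / (1 + K1/[H⁺] + K1K2/[H⁺]²) = 1 / (1 + 10^+1.39 + 10^-0.19)
   = 1 / (1 + 24.547 + 0.64565) = 1/26.193 = 0.03818
[CO2*] = α₀ × DIC = 0.03818 × 2.41 = 0.0920 mmol/kg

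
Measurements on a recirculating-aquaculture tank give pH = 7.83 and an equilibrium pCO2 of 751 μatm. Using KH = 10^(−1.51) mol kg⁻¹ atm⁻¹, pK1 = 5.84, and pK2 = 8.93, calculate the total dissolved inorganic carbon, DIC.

DIC = 2.47 mmol/kg

[CO2*] = KH · pCO2 = 10^(−1.51) × 751×10^-6 = 2.321×10^-5 mol/kg
α₀ = 1/(1 + K1/[H⁺] + K1K2/[H⁺]²) = 1/(1 + 10^+1.99 + 10^+0.89) = 0.009391
DIC = [CO2*]/α₀ = 2.321×10^-5 / 0.009391 = 2.47 mmol/kg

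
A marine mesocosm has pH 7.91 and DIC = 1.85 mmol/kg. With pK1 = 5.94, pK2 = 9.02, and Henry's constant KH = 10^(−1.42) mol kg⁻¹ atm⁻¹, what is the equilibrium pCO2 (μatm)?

α₀ = 1 / (1 + K1/[H⁺] + K1K2/[H⁺]²) = 1 / (1 + 10^+1.97 + 10^+0.86)
   = 1 / (1 + 93.325 + 7.2444) = 1/101.57 = 0.009845
[CO2*] = α₀ × DIC = 0.009845 × 1.85 = 0.01821 mmol/kg = 18.21 μmol/kg
pCO2 = [CO2*]/KH = 1.821×10^-5 / 3.802×10^-2 = 479 μatm

pCO2 = 479 μatm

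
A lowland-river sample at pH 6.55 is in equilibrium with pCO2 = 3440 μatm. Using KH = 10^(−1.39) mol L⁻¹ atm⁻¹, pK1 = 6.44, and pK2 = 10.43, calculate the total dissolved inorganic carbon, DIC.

[CO2*] = KH · pCO2 = 10^(−1.39) × 3440×10^-6 = 1.401×10^-4 mol/L
α₀ = 1/(1 + K1/[H⁺] + K1K2/[H⁺]²) = 1/(1 + 10^+0.11 + 10^-3.77) = 0.4370
DIC = [CO2*]/α₀ = 1.401×10^-4 / 0.4370 = 0.321 mmol/L

DIC = 0.321 mmol/L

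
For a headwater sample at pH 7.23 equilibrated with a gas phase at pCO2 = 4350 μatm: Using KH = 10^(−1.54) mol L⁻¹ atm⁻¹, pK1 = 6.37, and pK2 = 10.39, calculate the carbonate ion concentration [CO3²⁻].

[CO2*] = KH · pCO2 = 10^(−1.54) × 4350×10^-6 = 1.255×10^-4 mol/L
α₀ = 1/(1 + K1/[H⁺] + K1K2/[H⁺]²) = 1/(1 + 10^+0.86 + 10^-2.30) = 0.1212
DIC = [CO2*]/α₀ = 1.255×10^-4 / 0.1212 = 1.035 mmol/L
[CO3²⁻] = α₂·DIC; α₂ = 0.0006075, so [CO3²⁻] = 0.0006075 × 1.035 = 0.000629 mmol/L = 0.629 μmol/L

[CO3²⁻] = 0.629 μmol/L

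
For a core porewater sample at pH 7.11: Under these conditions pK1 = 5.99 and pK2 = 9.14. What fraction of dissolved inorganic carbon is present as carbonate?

α₂ = 1 / (1 + [H⁺]/K2 + [H⁺]²/(K1K2)) = 1 / (1 + 10^+2.03 + 10^+0.91)
   = 1 / (1 + 107.15 + 8.1283) = 1/116.28 = 0.008600

α₂ = 0.00860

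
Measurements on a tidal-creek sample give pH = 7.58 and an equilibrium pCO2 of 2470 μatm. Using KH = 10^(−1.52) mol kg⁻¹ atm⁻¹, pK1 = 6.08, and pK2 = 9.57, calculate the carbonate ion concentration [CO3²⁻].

[CO3²⁻] = 0.0241 mmol/kg

[CO2*] = KH · pCO2 = 10^(−1.52) × 2470×10^-6 = 7.459×10^-5 mol/kg
α₀ = 1/(1 + K1/[H⁺] + K1K2/[H⁺]²) = 1/(1 + 10^+1.50 + 10^-0.49) = 0.03035
DIC = [CO2*]/α₀ = 7.459×10^-5 / 0.03035 = 2.458 mmol/kg
[CO3²⁻] = α₂·DIC; α₂ = 0.009822, so [CO3²⁻] = 0.009822 × 2.458 = 0.0241 mmol/kg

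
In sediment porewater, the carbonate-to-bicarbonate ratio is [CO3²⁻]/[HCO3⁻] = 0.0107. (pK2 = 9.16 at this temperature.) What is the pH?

pH = 7.19

From K2 = [H⁺][CO3²⁻]/[HCO3⁻]:  pH = pK2 + log₁₀([CO3²⁻]/[HCO3⁻])
log₁₀(0.0107) = -1.971
pH = 9.16 + (-1.971) = 7.19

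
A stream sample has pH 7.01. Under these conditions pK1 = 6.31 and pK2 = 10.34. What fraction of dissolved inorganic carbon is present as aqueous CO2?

α₀ = 1 / (1 + K1/[H⁺] + K1K2/[H⁺]²) = 1 / (1 + 10^+0.70 + 10^-2.63)
   = 1 / (1 + 5.0119 + 0.0023442) = 1/6.0142 = 0.1663

α₀ = 0.166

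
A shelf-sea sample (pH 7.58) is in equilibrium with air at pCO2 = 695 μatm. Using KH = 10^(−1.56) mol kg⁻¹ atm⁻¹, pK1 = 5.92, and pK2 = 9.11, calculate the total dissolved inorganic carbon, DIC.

[CO2*] = KH · pCO2 = 10^(−1.56) × 695×10^-6 = 1.914×10^-5 mol/kg
α₀ = 1/(1 + K1/[H⁺] + K1K2/[H⁺]²) = 1/(1 + 10^+1.66 + 10^+0.13) = 0.02081
DIC = [CO2*]/α₀ = 1.914×10^-5 / 0.02081 = 0.920 mmol/kg

DIC = 0.920 mmol/kg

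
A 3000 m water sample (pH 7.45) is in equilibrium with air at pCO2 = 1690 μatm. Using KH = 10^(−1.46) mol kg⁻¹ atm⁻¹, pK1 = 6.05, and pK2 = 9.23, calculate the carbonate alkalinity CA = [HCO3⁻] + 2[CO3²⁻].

CA = 1.52 mmol/kg

[CO2*] = KH · pCO2 = 10^(−1.46) × 1690×10^-6 = 5.860×10^-5 mol/kg
α₀ = 1/(1 + K1/[H⁺] + K1K2/[H⁺]²) = 1/(1 + 10^+1.40 + 10^-0.38) = 0.03769
DIC = [CO2*]/α₀ = 5.860×10^-5 / 0.03769 = 1.555 mmol/kg
CA = (α₁ + 2α₂)·DIC = (0.9466 + 2×0.01571) × 1.555 = 1.52 mmol/kg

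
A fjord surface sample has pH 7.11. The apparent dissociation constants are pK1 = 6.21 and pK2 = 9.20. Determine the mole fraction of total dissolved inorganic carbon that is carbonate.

α₂ = 0.00717

α₂ = 1 / (1 + [H⁺]/K2 + [H⁺]²/(K1K2)) = 1 / (1 + 10^+2.09 + 10^+1.19)
   = 1 / (1 + 123.03 + 15.488) = 1/139.52 = 0.007168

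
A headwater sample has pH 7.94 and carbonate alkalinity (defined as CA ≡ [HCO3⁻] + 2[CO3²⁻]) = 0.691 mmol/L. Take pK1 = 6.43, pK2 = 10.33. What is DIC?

DIC = 0.709 mmol/L

CA = [HCO3⁻] + 2[CO3²⁻] = (α₁ + 2α₂)·DIC
At pH 7.94: [H⁺]/K1 = 10^-1.51 = 0.030903, K2/[H⁺] = 10^-2.39 = 0.0040738
α₁ = 1/(1 + 0.030903 + 0.0040738) = 1/1.0350 = 0.9662; α₂ = α₁·K2/[H⁺] = 0.003936
α₁ + 2α₂ = 0.9741
DIC = CA / (α₁ + 2α₂) = 0.691 / 0.9741 = 0.709 mmol/L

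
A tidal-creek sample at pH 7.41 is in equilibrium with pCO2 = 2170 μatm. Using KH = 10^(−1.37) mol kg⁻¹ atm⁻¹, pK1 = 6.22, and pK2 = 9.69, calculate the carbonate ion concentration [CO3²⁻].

[CO3²⁻] = 7.52 μmol/kg

[CO2*] = KH · pCO2 = 10^(−1.37) × 2170×10^-6 = 9.257×10^-5 mol/kg
α₀ = 1/(1 + K1/[H⁺] + K1K2/[H⁺]²) = 1/(1 + 10^+1.19 + 10^-1.09) = 0.06035
DIC = [CO2*]/α₀ = 9.257×10^-5 / 0.06035 = 1.534 mmol/kg
[CO3²⁻] = α₂·DIC; α₂ = 0.004906, so [CO3²⁻] = 0.004906 × 1.534 = 0.00752 mmol/kg = 7.52 μmol/kg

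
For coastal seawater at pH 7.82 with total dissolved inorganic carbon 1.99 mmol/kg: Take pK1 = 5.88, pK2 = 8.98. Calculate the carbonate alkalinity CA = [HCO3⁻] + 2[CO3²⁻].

CA = [HCO3⁻] + 2[CO3²⁻] = (α₁ + 2α₂)·DIC
At pH 7.82: [H⁺]/K1 = 10^-1.94 = 0.011482, K2/[H⁺] = 10^-1.16 = 0.069183
α₁ = 1/(1 + 0.011482 + 0.069183) = 1/1.0807 = 0.9254; α₂ = α₁·K2/[H⁺] = 0.06402
α₁ + 2α₂ = 1.0534
CA = 1.0534 × 1.99 = 2.10 mmol/kg

CA = 2.10 mmol/kg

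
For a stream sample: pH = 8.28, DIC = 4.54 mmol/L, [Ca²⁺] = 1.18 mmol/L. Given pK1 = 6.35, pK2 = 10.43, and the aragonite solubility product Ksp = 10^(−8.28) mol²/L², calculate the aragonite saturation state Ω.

α₂ = 1 / (1 + [H⁺]/K2 + [H⁺]²/(K1K2)) = 1 / (1 + 10^+2.15 + 10^+0.22)
   = 1 / (1 + 141.25 + 1.6596) = 1/143.91 = 0.006949
[CO3²⁻] = α₂ × DIC = 0.006949 × 4.54 = 0.03155 mmol/L
Ksp = 10^(−8.28) = 5.248×10^-9
Ω = [Ca²⁺][CO3²⁻]/Ksp = (1.18×10^-3)(3.155×10^-5) / 5.248×10^-9 = 7.09

Ω = 7.09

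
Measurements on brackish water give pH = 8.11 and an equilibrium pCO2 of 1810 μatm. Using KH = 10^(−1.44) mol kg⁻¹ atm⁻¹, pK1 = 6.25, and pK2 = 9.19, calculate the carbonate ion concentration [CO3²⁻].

[CO2*] = KH · pCO2 = 10^(−1.44) × 1810×10^-6 = 6.572×10^-5 mol/kg
α₀ = 1/(1 + K1/[H⁺] + K1K2/[H⁺]²) = 1/(1 + 10^+1.86 + 10^+0.78) = 0.01258
DIC = [CO2*]/α₀ = 6.572×10^-5 / 0.01258 = 5.222 mmol/kg
[CO3²⁻] = α₂·DIC; α₂ = 0.07582, so [CO3²⁻] = 0.07582 × 5.222 = 0.396 mmol/kg

[CO3²⁻] = 0.396 mmol/kg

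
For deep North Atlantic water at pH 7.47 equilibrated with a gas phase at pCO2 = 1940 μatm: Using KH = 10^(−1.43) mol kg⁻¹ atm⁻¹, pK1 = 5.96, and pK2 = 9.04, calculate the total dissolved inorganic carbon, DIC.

[CO2*] = KH · pCO2 = 10^(−1.43) × 1940×10^-6 = 7.208×10^-5 mol/kg
α₀ = 1/(1 + K1/[H⁺] + K1K2/[H⁺]²) = 1/(1 + 10^+1.51 + 10^-0.06) = 0.02921
DIC = [CO2*]/α₀ = 7.208×10^-5 / 0.02921 = 2.47 mmol/kg

DIC = 2.47 mmol/kg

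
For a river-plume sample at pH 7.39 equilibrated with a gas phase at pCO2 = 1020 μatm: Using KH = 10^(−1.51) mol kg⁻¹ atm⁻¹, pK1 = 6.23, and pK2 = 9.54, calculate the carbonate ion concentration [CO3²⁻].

[CO3²⁻] = 3.23 μmol/kg

[CO2*] = KH · pCO2 = 10^(−1.51) × 1020×10^-6 = 3.152×10^-5 mol/kg
α₀ = 1/(1 + K1/[H⁺] + K1K2/[H⁺]²) = 1/(1 + 10^+1.16 + 10^-0.99) = 0.06428
DIC = [CO2*]/α₀ = 3.152×10^-5 / 0.06428 = 0.4904 mmol/kg
[CO3²⁻] = α₂·DIC; α₂ = 0.006578, so [CO3²⁻] = 0.006578 × 0.4904 = 0.00323 mmol/kg = 3.23 μmol/kg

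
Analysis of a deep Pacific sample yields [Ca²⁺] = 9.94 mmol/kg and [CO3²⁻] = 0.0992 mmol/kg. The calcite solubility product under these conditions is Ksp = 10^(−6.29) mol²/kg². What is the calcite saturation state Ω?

Ω = 1.92

Ksp = 10^(−6.29) = 5.129×10^-7
Ω = [Ca²⁺][CO3²⁻]/Ksp = (9.94×10^-3)(0.0992×10^-3) / 5.129×10^-7 = 1.92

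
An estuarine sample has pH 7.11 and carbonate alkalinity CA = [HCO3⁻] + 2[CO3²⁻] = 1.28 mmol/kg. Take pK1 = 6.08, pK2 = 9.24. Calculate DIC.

DIC = 1.39 mmol/kg

CA = [HCO3⁻] + 2[CO3²⁻] = (α₁ + 2α₂)·DIC
At pH 7.11: [H⁺]/K1 = 10^-1.03 = 0.093325, K2/[H⁺] = 10^-2.13 = 0.0074131
α₁ = 1/(1 + 0.093325 + 0.0074131) = 1/1.1007 = 0.9085; α₂ = α₁·K2/[H⁺] = 0.006735
α₁ + 2α₂ = 0.9220
DIC = CA / (α₁ + 2α₂) = 1.28 / 0.9220 = 1.39 mmol/kg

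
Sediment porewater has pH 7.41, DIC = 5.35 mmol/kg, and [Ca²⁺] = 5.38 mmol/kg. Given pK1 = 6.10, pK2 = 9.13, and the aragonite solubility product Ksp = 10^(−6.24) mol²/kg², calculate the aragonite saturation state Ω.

α₂ = 1 / (1 + [H⁺]/K2 + [H⁺]²/(K1K2)) = 1 / (1 + 10^+1.72 + 10^+0.41)
   = 1 / (1 + 52.481 + 2.5704) = 1/56.051 = 0.01784
[CO3²⁻] = α₂ × DIC = 0.01784 × 5.35 = 0.09545 mmol/kg
Ksp = 10^(−6.24) = 5.754×10^-7
Ω = [Ca²⁺][CO3²⁻]/Ksp = (5.38×10^-3)(9.545×10^-5) / 5.754×10^-7 = 0.892

Ω = 0.892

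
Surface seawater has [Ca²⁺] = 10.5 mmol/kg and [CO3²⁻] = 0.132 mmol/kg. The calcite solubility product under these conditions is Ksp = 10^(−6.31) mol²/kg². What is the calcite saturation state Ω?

Ω = 2.83

Ksp = 10^(−6.31) = 4.898×10^-7
Ω = [Ca²⁺][CO3²⁻]/Ksp = (10.5×10^-3)(0.132×10^-3) / 4.898×10^-7 = 2.83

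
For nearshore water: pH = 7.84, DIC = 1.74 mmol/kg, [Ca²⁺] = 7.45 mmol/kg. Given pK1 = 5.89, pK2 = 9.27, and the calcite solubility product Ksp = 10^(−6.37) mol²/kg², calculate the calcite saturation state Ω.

Ω = 1.08

α₂ = 1 / (1 + [H⁺]/K2 + [H⁺]²/(K1K2)) = 1 / (1 + 10^+1.43 + 10^-0.52)
   = 1 / (1 + 26.915 + 0.30200) = 1/28.217 = 0.03544
[CO3²⁻] = α₂ × DIC = 0.03544 × 1.74 = 0.06166 mmol/kg
Ksp = 10^(−6.37) = 4.266×10^-7
Ω = [Ca²⁺][CO3²⁻]/Ksp = (7.45×10^-3)(6.166×10^-5) / 4.266×10^-7 = 1.08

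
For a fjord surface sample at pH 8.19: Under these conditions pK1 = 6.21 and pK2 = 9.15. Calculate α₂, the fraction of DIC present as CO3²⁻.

α₂ = 1 / (1 + [H⁺]/K2 + [H⁺]²/(K1K2)) = 1 / (1 + 10^+0.96 + 10^-1.02)
   = 1 / (1 + 9.1201 + 0.095499) = 1/10.216 = 0.09789

α₂ = 0.0979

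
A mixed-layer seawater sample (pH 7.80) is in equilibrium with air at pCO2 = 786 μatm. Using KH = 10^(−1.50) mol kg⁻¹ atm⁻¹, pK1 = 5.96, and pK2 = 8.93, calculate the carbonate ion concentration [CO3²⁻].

[CO3²⁻] = 0.127 mmol/kg

[CO2*] = KH · pCO2 = 10^(−1.50) × 786×10^-6 = 2.486×10^-5 mol/kg
α₀ = 1/(1 + K1/[H⁺] + K1K2/[H⁺]²) = 1/(1 + 10^+1.84 + 10^+0.71) = 0.01328
DIC = [CO2*]/α₀ = 2.486×10^-5 / 0.01328 = 1.872 mmol/kg
[CO3²⁻] = α₂·DIC; α₂ = 0.06810, so [CO3²⁻] = 0.06810 × 1.872 = 0.127 mmol/kg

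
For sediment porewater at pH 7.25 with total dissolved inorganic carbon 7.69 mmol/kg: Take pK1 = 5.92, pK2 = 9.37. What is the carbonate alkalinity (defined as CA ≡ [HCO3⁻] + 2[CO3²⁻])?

CA = [HCO3⁻] + 2[CO3²⁻] = (α₁ + 2α₂)·DIC
At pH 7.25: [H⁺]/K1 = 10^-1.33 = 0.046774, K2/[H⁺] = 10^-2.12 = 0.0075858
α₁ = 1/(1 + 0.046774 + 0.0075858) = 1/1.0544 = 0.9484; α₂ = α₁·K2/[H⁺] = 0.007195
α₁ + 2α₂ = 0.9628
CA = 0.9628 × 7.69 = 7.40 mmol/kg

CA = 7.40 mmol/kg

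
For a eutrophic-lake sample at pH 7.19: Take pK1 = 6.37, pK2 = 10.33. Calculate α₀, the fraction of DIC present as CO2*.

α₀ = 0.131

α₀ = 1 / (1 + K1/[H⁺] + K1K2/[H⁺]²) = 1 / (1 + 10^+0.82 + 10^-2.32)
   = 1 / (1 + 6.6069 + 0.0047863) = 1/7.6117 = 0.1314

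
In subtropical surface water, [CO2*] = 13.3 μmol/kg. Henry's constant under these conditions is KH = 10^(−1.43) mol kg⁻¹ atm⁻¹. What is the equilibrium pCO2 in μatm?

pCO2 = 358 μatm

KH = 10^(−1.43) = 3.715×10^-2 mol kg⁻¹ atm⁻¹
pCO2 = [CO2*]/KH = 13.3×10^-6 / 3.715×10^-2 = 3.58×10^-4 atm = 358 μatm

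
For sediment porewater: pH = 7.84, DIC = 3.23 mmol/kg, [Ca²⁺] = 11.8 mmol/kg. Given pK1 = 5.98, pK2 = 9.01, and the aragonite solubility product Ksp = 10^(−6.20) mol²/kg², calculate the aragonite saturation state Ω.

α₂ = 1 / (1 + [H⁺]/K2 + [H⁺]²/(K1K2)) = 1 / (1 + 10^+1.17 + 10^-0.69)
   = 1 / (1 + 14.791 + 0.20417) = 1/15.995 = 0.06252
[CO3²⁻] = α₂ × DIC = 0.06252 × 3.23 = 0.2019 mmol/kg
Ksp = 10^(−6.20) = 6.310×10^-7
Ω = [Ca²⁺][CO3²⁻]/Ksp = (11.8×10^-3)(2.019×10^-4) / 6.310×10^-7 = 3.78

Ω = 3.78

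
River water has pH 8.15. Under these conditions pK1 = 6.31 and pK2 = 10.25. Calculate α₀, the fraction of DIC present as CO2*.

α₀ = 0.0141

α₀ = 1 / (1 + K1/[H⁺] + K1K2/[H⁺]²) = 1 / (1 + 10^+1.84 + 10^-0.26)
   = 1 / (1 + 69.183 + 0.54954) = 1/70.733 = 0.01414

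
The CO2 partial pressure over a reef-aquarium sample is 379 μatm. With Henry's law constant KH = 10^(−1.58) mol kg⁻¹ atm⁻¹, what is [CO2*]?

[CO2*] = 9.97 μmol/kg

KH = 10^(−1.58) = 2.630×10^-2 mol kg⁻¹ atm⁻¹
[CO2*] = KH · pCO2 = 2.630×10^-2 × 379×10^-6 atm = 9.97×10^-6 mol/kg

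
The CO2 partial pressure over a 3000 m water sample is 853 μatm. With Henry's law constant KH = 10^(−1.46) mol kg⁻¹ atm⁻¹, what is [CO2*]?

[CO2*] = 29.6 μmol/kg

KH = 10^(−1.46) = 3.467×10^-2 mol kg⁻¹ atm⁻¹
[CO2*] = KH · pCO2 = 3.467×10^-2 × 853×10^-6 atm = 2.96×10^-5 mol/kg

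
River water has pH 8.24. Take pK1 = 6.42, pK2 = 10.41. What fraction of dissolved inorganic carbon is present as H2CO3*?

α₀ = 1 / (1 + K1/[H⁺] + K1K2/[H⁺]²) = 1 / (1 + 10^+1.82 + 10^-0.35)
   = 1 / (1 + 66.069 + 0.44668) = 1/67.516 = 0.01481

α₀ = 0.0148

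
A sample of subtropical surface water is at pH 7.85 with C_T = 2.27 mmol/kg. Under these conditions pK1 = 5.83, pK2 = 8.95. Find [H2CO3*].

[CO2*] = 19.9 μmol/kg

α₀ = 1 / (1 + K1/[H⁺] + K1K2/[H⁺]²) = 1 / (1 + 10^+2.02 + 10^+0.92)
   = 1 / (1 + 104.71 + 8.3176) = 1/114.03 = 0.008770
[CO2*] = α₀ × DIC = 0.008770 × 2.27 = 0.0199 mmol/kg = 19.9 μmol/kg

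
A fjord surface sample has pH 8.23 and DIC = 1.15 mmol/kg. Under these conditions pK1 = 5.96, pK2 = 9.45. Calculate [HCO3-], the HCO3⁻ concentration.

α₁ = 1 / (1 + [H⁺]/K1 + K2/[H⁺]) = 1 / (1 + 10^-2.27 + 10^-1.22)
   = 1 / (1 + 0.0053703 + 0.060256) = 1/1.0656 = 0.9384
[HCO3⁻] = α₁ × DIC = 0.9384 × 1.15 = 1.08 mmol/kg

[HCO3⁻] = 1.08 mmol/kg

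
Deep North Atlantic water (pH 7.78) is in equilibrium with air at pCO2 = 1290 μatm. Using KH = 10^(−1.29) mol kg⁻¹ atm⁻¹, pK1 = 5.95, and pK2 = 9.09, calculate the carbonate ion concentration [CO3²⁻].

[CO2*] = KH · pCO2 = 10^(−1.29) × 1290×10^-6 = 6.616×10^-5 mol/kg
α₀ = 1/(1 + K1/[H⁺] + K1K2/[H⁺]²) = 1/(1 + 10^+1.83 + 10^+0.52) = 0.01390
DIC = [CO2*]/α₀ = 6.616×10^-5 / 0.01390 = 4.758 mmol/kg
[CO3²⁻] = α₂·DIC; α₂ = 0.04604, so [CO3²⁻] = 0.04604 × 4.758 = 0.219 mmol/kg

[CO3²⁻] = 0.219 mmol/kg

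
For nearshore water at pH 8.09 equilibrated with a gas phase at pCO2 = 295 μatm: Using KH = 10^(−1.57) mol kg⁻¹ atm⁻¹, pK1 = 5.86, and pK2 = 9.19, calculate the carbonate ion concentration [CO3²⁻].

[CO3²⁻] = 0.107 mmol/kg

[CO2*] = KH · pCO2 = 10^(−1.57) × 295×10^-6 = 7.940×10^-6 mol/kg
α₀ = 1/(1 + K1/[H⁺] + K1K2/[H⁺]²) = 1/(1 + 10^+2.23 + 10^+1.13) = 0.005426
DIC = [CO2*]/α₀ = 7.940×10^-6 / 0.005426 = 1.463 mmol/kg
[CO3²⁻] = α₂·DIC; α₂ = 0.07319, so [CO3²⁻] = 0.07319 × 1.463 = 0.107 mmol/kg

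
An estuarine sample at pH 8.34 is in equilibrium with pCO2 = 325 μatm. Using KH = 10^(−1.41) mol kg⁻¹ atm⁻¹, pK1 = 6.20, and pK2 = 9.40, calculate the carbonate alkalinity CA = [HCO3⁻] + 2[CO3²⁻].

CA = 2.05 mmol/kg

[CO2*] = KH · pCO2 = 10^(−1.41) × 325×10^-6 = 1.264×10^-5 mol/kg
α₀ = 1/(1 + K1/[H⁺] + K1K2/[H⁺]²) = 1/(1 + 10^+2.14 + 10^+1.08) = 0.006620
DIC = [CO2*]/α₀ = 1.264×10^-5 / 0.006620 = 1.910 mmol/kg
CA = (α₁ + 2α₂)·DIC = (0.9138 + 2×0.07959) × 1.910 = 2.05 mmol/kg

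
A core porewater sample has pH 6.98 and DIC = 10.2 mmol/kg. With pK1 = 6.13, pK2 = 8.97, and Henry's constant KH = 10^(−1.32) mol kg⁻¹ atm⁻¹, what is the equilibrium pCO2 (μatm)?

pCO2 = 2.61×10^4 μatm

α₀ = 1 / (1 + K1/[H⁺] + K1K2/[H⁺]²) = 1 / (1 + 10^+0.85 + 10^-1.14)
   = 1 / (1 + 7.0795 + 0.072444) = 1/8.1519 = 0.1227
[CO2*] = α₀ × DIC = 0.1227 × 10.2 = 1.251 mmol/kg
pCO2 = [CO2*]/KH = 1.251×10^-3 / 4.786×10^-2 = 2.61×10^4 μatm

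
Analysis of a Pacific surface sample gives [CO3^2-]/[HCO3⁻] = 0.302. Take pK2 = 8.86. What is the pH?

From K2 = [H⁺][CO3^2-]/[HCO3⁻]:  pH = pK2 + log₁₀([CO3^2-]/[HCO3⁻])
log₁₀(0.302) = -0.520
pH = 8.86 + (-0.520) = 8.34

pH = 8.34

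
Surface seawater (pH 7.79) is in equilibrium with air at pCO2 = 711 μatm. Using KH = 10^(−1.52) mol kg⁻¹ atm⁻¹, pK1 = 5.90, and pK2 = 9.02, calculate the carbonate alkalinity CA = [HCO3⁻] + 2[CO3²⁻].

CA = 1.86 mmol/kg

[CO2*] = KH · pCO2 = 10^(−1.52) × 711×10^-6 = 2.147×10^-5 mol/kg
α₀ = 1/(1 + K1/[H⁺] + K1K2/[H⁺]²) = 1/(1 + 10^+1.89 + 10^+0.66) = 0.01202
DIC = [CO2*]/α₀ = 2.147×10^-5 / 0.01202 = 1.786 mmol/kg
CA = (α₁ + 2α₂)·DIC = (0.9330 + 2×0.05494) × 1.786 = 1.86 mmol/kg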